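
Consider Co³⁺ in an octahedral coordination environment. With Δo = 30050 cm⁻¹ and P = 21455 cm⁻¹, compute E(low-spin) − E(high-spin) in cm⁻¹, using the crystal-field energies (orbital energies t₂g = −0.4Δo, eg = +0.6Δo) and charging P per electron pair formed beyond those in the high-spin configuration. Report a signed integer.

Co³⁺: group 9, so d-count = 9 − 3 = 6.
High-spin d⁶ fills as t₂g⁴ eg² with CFSE 4(−0.4) + 2(+0.6) = -0.4Δo = -12020 cm⁻¹.
Low-spin t₂g⁶ eg⁰ gives -2.4Δo = -72120 cm⁻¹, but forming 2 extra pairs costs 2P = 42910 cm⁻¹, so E(LS) = -72120 + 42910 = -29210 cm⁻¹.
E(LS) − E(HS) = -29210 − (-12020) = -17190 cm⁻¹.

-17190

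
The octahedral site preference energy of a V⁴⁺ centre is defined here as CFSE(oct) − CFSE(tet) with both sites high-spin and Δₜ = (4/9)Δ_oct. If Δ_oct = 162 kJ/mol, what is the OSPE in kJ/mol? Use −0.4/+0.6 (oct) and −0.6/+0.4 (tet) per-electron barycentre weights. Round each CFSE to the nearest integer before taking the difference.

Group 5 minus oxidation state +4 gives a d¹ configuration for V⁴⁺.
Octahedral high-spin t2g^1 e_g^0: CFSE = -0.4 × 162 = -65 kJ/mol.
Tetrahedral e^1 t2^0 gives -0.6Δₜ = -0.6 × (4/9) × 162 = -43 kJ/mol.
Subtracting, OSPE = -65 − (-43) = -22 kJ/mol.

-22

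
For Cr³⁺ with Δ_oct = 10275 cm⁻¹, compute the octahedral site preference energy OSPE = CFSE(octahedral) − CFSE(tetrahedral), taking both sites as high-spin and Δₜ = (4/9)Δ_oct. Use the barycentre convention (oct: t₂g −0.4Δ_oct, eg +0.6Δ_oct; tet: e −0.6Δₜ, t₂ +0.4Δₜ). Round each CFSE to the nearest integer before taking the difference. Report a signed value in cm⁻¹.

-8677

Cr sits in group 6; removing 3 electrons leaves Cr³⁺ with 6 − 3 = 3 d electrons.
Octahedral high-spin t2g^3 e_g^0: CFSE = -1.2 × 10275 = -12330 cm⁻¹.
Tetrahedral e^2 t2^1 gives -0.8Δₜ = -0.8 × (4/9) × 10275 = -3653 cm⁻¹.
OSPE = -12330 − (-3653) = -8677 cm⁻¹.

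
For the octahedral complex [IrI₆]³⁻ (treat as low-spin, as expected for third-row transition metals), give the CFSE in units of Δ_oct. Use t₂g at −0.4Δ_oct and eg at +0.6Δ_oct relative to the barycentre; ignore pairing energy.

-2.4 Δ_oct

Each I⁻ contributes -1; 6 × (-1) = -6. With overall charge -3, Ir is in the +3 oxidation state.
Ir³⁺: group 9, so d-count = 9 − 3 = 6.
Configuration: t₂g⁶ eg⁰.
CFSE = 6(-0.4Δ_oct) + 0(0.6Δ_oct) = -2.4Δ_oct + 0.0Δ_oct = -2.4Δ_oct.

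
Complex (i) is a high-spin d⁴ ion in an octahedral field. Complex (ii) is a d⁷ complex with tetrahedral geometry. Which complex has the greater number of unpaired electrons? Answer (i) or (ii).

(i): t₂g³ eg¹ → 4 unpaired.
(ii): Tetrahedral fields are weak (Δₜ ≈ 4/9 Δₒ), so electrons fill high-spin; e⁴ t₂³ → 3 unpaired.
So (i) has more unpaired electrons.

(i)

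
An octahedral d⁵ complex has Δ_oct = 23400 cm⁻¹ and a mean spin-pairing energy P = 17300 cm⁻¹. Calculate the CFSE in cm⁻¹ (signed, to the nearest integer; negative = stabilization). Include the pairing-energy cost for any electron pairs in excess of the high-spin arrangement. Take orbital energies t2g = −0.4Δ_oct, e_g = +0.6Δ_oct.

Δ_oct > P, so pairing is preferred: the ground state is low-spin.
Configuration: t2g^5 e_g^0.
Orbital CFSE = -2.0Δ_oct = -2.0 × 23400 = -46800 cm⁻¹.
Excess pairs vs high-spin: 2 − 0 = 2; pairing cost = +34600 cm⁻¹.
Net CFSE = -46800 + 34600 = -12200 cm⁻¹.

-12200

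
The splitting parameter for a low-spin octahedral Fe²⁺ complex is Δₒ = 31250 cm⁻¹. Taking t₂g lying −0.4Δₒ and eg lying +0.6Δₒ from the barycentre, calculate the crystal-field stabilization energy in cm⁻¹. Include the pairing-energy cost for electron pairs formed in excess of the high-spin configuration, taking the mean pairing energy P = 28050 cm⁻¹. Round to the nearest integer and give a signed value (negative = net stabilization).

Group 8 minus oxidation state +2 gives a d⁶ configuration for Fe²⁺.
The d⁶ electrons fill as t₂g⁶ eg⁰.
CFSE(orbital) = 6×(-0.4Δₒ) + 0×(0.6Δₒ) = -2.4Δₒ; with Δₒ = 31250 cm⁻¹ that is -75000 cm⁻¹.
Relative to high-spin t₂g⁴ eg² (1 paired), the low-spin configuration has 2 additional pairs, contributing +2 × 28050 = +56100 cm⁻¹.
Combining: -75000 + 56100 = -18900 cm⁻¹.

-18900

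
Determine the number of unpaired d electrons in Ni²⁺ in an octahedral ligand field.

Group 10 minus oxidation state +2 gives a d⁸ configuration for Ni²⁺.
Configuration: t₂g⁶ eg², giving 2 unpaired electrons.

2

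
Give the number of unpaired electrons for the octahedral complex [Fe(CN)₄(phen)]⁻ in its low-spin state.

1

Ligand charges: 4×(-1) from CN⁻ and 1×(+0) from phen sum to -4; with overall charge -1, Fe is +3.
Group 8 minus oxidation state +3 gives a d⁵ configuration for Fe³⁺.
Configuration: t₂g⁵ eg⁰, giving 1 unpaired electron.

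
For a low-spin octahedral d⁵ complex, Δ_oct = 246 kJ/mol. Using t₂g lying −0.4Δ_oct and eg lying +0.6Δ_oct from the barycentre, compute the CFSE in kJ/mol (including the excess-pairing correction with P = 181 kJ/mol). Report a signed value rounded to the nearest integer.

-130

Electron filling gives t₂g⁵ eg⁰.
The orbital stabilization is -2.0Δ_oct = -2.0 × 246 = -492 kJ/mol.
Pairing penalty: 2 pairs vs 0 in the high-spin reference → 2 extra × P = 362 kJ/mol.
Net CFSE = -492 + 362 = -130 kJ/mol.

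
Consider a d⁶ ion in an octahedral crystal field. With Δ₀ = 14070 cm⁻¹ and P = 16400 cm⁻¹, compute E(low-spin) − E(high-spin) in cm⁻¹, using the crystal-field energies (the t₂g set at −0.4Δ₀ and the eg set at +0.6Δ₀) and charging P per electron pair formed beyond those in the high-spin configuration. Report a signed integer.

4660

High-spin: t₂g⁴ eg², CFSE = -0.4Δ₀ = -5628 cm⁻¹.
For low-spin the configuration is t₂g⁶ eg⁰: orbital energy -2.4 × 14070 = -33768 cm⁻¹, and 2 additional pairs relative to high-spin add 32800 cm⁻¹, giving -968 cm⁻¹.
Thus E(LS) − E(HS) = 4660 cm⁻¹.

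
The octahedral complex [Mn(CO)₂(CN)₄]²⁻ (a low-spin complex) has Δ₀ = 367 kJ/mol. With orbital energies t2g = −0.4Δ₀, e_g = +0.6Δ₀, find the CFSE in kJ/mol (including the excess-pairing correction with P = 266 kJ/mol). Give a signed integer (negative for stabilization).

-202

Ligand charges: 2×(+0) from CO and 4×(-1) from CN⁻ sum to -4; with overall charge -2, Mn is +2.
Mn is in group 7, so Mn²⁺ is d⁵ (7 − 2 = 5).
The d⁵ electrons fill as t2g^5 e_g^0.
The orbital stabilization is -2.0Δ₀ = -2.0 × 367 = -734 kJ/mol.
Pairing penalty: 2 pairs vs 0 in the high-spin reference → 2 extra × P = 532 kJ/mol.
Combining: -734 + 532 = -202 kJ/mol.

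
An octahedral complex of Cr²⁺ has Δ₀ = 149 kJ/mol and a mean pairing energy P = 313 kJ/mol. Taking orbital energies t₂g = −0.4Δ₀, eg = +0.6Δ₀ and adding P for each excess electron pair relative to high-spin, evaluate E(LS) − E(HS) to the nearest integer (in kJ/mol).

Cr²⁺: group 6, so d-count = 6 − 2 = 4.
High-spin d⁴ fills as t₂g³ eg¹ with CFSE 3(−0.4) + 1(+0.6) = -0.6Δ₀ = -89 kJ/mol.
For low-spin the configuration is t₂g⁴ eg⁰: orbital energy -1.6 × 149 = -238 kJ/mol, and 1 additional pair relative to high-spin adds 313 kJ/mol, giving 75 kJ/mol.
E(LS) − E(HS) = 75 − (-89) = 164 kJ/mol.

164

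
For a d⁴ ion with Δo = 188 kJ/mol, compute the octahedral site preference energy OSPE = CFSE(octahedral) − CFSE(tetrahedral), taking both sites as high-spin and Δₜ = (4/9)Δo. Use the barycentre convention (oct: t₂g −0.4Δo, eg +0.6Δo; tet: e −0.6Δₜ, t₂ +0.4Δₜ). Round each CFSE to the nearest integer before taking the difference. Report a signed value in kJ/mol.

-80

Octahedral high-spin t2g^3 e_g^1: CFSE = -0.6 × 188 = -113 kJ/mol.
In a tetrahedral site the filling is e^2 t2^2: CFSE(tet) = -0.4Δₜ = -0.4 × (4/9)(188) = -33 kJ/mol.
Subtracting, OSPE = -113 − (-33) = -80 kJ/mol.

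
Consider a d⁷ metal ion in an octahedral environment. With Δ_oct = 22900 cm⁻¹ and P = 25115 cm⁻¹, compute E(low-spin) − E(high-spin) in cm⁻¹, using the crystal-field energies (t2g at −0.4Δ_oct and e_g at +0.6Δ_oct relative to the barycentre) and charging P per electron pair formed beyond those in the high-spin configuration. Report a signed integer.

High-spin d⁷ fills as t2g^5 e_g^2 with CFSE 5(−0.4) + 2(+0.6) = -0.8Δ_oct = -18320 cm⁻¹.
Low-spin: t2g^6 e_g^1, orbital CFSE = -1.8Δ_oct = -41220 cm⁻¹; plus 1 excess pair × P = +25115 cm⁻¹; total -16105 cm⁻¹.
The difference is -16105 − (-18320) = 2215 cm⁻¹, so high-spin lies lower.

2215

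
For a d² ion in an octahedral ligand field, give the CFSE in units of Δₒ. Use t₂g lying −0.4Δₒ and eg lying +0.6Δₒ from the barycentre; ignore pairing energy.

-0.8 Δₒ

Configuration: t₂g² eg⁰.
CFSE = 2(-0.4Δₒ) + 0(0.6Δₒ) = -0.8Δₒ + 0.0Δₒ = -0.8Δₒ.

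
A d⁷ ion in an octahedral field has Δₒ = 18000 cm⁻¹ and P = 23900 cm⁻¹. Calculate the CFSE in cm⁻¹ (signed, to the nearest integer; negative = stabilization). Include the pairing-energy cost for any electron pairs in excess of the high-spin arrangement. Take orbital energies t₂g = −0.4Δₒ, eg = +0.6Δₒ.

Here Δₒ < P (18000 < 23900), so the high-spin state is favoured.
That gives t₂g⁵ eg².
Orbital CFSE = -0.8Δₒ = -0.8 × 18000 = -14400 cm⁻¹.
High-spin has no excess pairs, so no pairing correction applies.

-14400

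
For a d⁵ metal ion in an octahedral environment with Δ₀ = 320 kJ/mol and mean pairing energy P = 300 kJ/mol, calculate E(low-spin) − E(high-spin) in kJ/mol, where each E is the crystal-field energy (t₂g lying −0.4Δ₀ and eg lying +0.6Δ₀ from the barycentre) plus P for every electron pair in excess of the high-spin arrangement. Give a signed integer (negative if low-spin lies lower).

-40

High-spin: t₂g³ eg², CFSE = 0.0Δ₀ = 0 kJ/mol.
Low-spin t₂g⁵ eg⁰ gives -2.0Δ₀ = -640 kJ/mol, but forming 2 extra pairs costs 2P = 600 kJ/mol, so E(LS) = -640 + 600 = -40 kJ/mol.
The difference is -40 − (0) = -40 kJ/mol, so low-spin lies lower.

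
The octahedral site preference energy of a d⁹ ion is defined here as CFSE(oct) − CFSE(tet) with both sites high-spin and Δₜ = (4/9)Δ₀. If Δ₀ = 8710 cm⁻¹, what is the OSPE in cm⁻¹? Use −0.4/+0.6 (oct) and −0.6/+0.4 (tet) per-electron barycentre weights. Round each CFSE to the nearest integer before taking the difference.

-3678

In an octahedral site d⁹ (HS) is t2g^6 e_g^3, giving CFSE(oct) = -0.6Δ₀ = -5226 cm⁻¹.
Tetrahedral: e^4 t2^5, CFSE = 4(−0.6) + 5(+0.4) = -0.4Δₜ = -0.4 × (4/9) × 8710 = -1548 cm⁻¹.
OSPE = -5226 − (-1548) = -3678 cm⁻¹.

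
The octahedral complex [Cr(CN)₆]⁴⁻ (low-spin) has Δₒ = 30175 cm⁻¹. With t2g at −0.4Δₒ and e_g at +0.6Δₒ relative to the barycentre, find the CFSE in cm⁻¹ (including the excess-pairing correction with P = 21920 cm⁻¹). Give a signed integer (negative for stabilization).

Each CN⁻ contributes -1; 6 × (-1) = -6. With overall charge -4, Cr is in the +2 oxidation state.
Cr is in group 6, so Cr²⁺ is d⁴ (6 − 2 = 4).
Electron filling gives t2g^4 e_g^0.
The orbital stabilization is -1.6Δₒ = -1.6 × 30175 = -48280 cm⁻¹.
Relative to high-spin t2g^3 e_g^1 (0 paired), the low-spin configuration has 1 additional pair, contributing +1 × 21920 = +21920 cm⁻¹.
Overall CFSE = -48280 + 21920 = -26360 cm⁻¹.

-26360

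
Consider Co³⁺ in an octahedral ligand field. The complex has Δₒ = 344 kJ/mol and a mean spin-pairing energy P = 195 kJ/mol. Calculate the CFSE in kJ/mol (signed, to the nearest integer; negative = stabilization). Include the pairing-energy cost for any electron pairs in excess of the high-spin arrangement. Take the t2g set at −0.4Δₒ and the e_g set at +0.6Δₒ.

Group 9 minus oxidation state +3 gives a d⁶ configuration for Co³⁺.
Since Δₒ = 344 kJ/mol > P = 195 kJ/mol, the complex adopts the low-spin configuration.
Filling d⁶ accordingly: t2g^6 e_g^0.
Orbital CFSE = -2.4Δₒ = -2.4 × 344 = -826 kJ/mol.
Excess pairs vs high-spin: 3 − 1 = 2; pairing cost = +390 kJ/mol.
Net CFSE = -826 + 390 = -436 kJ/mol.

-436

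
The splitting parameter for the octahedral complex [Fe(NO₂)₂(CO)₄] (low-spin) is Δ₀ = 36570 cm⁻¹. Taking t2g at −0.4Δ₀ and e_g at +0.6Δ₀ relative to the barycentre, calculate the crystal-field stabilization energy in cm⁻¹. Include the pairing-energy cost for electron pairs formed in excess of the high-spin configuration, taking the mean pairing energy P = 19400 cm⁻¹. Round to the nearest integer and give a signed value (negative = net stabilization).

Ligand charges: 2×(-1) from NO₂⁻ and 4×(+0) from CO sum to -2; with overall charge +0, Fe is +2.
Fe²⁺: group 8, so d-count = 8 − 2 = 6.
Configuration: t2g^6 e_g^0.
CFSE(orbital) = 6×(-0.4Δ₀) + 0×(0.6Δ₀) = -2.4Δ₀; with Δ₀ = 36570 cm⁻¹ that is -87768 cm⁻¹.
High-spin d⁶ would be t2g^4 e_g^2 with 1 pair; low-spin has 3, so 2 excess pairs cost +2P = +38800 cm⁻¹.
Overall CFSE = -87768 + 38800 = -48968 cm⁻¹.

-48968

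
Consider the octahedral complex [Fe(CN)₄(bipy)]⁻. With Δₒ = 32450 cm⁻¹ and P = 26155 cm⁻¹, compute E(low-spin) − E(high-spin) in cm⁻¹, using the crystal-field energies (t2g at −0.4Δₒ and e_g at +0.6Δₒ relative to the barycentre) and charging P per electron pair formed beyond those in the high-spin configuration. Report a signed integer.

-12590

Ligand charges: 4×(-1) from CN⁻ and 1×(+0) from bipy sum to -4; with overall charge -1, Fe is +3.
Fe sits in group 8; removing 3 electrons leaves Fe³⁺ with 8 − 3 = 5 d electrons.
High-spin d⁵ fills as t2g^3 e_g^2 with CFSE 3(−0.4) + 2(+0.6) = 0.0Δₒ = 0 cm⁻¹.
Low-spin t2g^5 e_g^0 gives -2.0Δₒ = -64900 cm⁻¹, but forming 2 extra pairs costs 2P = 52310 cm⁻¹, so E(LS) = -64900 + 52310 = -12590 cm⁻¹.
E(LS) − E(HS) = -12590 − (0) = -12590 cm⁻¹.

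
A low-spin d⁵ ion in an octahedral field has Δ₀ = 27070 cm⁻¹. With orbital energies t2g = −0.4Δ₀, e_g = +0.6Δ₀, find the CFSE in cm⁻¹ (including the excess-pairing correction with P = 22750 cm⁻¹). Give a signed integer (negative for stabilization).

Electron filling gives t2g^5 e_g^0.
CFSE(orbital) = 5×(-0.4Δ₀) + 0×(0.6Δ₀) = -2.0Δ₀; with Δ₀ = 27070 cm⁻¹ that is -54140 cm⁻¹.
Pairing penalty: 2 pairs vs 0 in the high-spin reference → 2 extra × P = 45500 cm⁻¹.
Net CFSE = -54140 + 45500 = -8640 cm⁻¹.

-8640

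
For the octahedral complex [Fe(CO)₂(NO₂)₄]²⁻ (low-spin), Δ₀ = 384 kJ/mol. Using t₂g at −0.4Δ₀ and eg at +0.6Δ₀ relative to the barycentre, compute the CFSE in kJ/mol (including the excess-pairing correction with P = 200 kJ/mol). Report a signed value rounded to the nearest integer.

Ligand charges: 2×(+0) from CO and 4×(-1) from NO₂⁻ sum to -4; with overall charge -2, Fe is +2.
Fe²⁺: group 8, so d-count = 8 − 2 = 6.
Configuration: t₂g⁶ eg⁰.
CFSE(orbital) = 6×(-0.4Δ₀) + 0×(0.6Δ₀) = -2.4Δ₀; with Δ₀ = 384 kJ/mol that is -922 kJ/mol.
Pairing penalty: 3 pairs vs 1 in the high-spin reference → 2 extra × P = 400 kJ/mol.
Combining: -922 + 400 = -522 kJ/mol.

-522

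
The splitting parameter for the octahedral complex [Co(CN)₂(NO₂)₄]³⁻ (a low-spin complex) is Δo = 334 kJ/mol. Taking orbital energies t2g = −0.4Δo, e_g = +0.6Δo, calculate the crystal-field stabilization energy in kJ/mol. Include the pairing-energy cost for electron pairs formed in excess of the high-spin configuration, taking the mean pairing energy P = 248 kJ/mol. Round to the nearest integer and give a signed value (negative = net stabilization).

-306

Ligand charges: 2×(-1) from CN⁻ and 4×(-1) from NO₂⁻ sum to -6; with overall charge -3, Co is +3.
Co is in group 9, so Co³⁺ is d⁶ (9 − 3 = 6).
Configuration: t2g^6 e_g^0.
CFSE(orbital) = 6×(-0.4Δo) + 0×(0.6Δo) = -2.4Δo; with Δo = 334 kJ/mol that is -802 kJ/mol.
High-spin d⁶ would be t2g^4 e_g^2 with 1 pair; low-spin has 3, so 2 excess pairs cost +2P = +496 kJ/mol.
Combining: -802 + 496 = -306 kJ/mol.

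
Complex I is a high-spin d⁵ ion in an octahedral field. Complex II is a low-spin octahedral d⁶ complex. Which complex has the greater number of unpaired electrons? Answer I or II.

I: t₂g³ eg² → 5 unpaired.
II: t2g^6 e_g^0 → 0 unpaired.
So I has more unpaired electrons.

I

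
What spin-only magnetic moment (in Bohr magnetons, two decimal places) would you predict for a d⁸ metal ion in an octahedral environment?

For octahedral d⁸ the high- and low-spin configurations coincide.
Configuration: t₂g⁶ eg² → 2 unpaired electrons.
μ(spin-only) = √[2(2+2)] = √8 ≈ 2.83 Bohr magnetons.

2.83 Bohr magnetons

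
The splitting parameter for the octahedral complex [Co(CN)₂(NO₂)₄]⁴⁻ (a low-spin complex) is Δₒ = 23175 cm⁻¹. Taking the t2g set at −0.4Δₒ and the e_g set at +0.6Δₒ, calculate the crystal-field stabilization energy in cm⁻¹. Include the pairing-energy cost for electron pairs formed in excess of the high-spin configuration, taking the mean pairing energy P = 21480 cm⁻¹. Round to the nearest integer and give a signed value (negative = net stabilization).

Ligand charges: 2×(-1) from CN⁻ and 4×(-1) from NO₂⁻ sum to -6; with overall charge -4, Co is +2.
Co sits in group 9; removing 2 electrons leaves Co²⁺ with 9 − 2 = 7 d electrons.
Configuration: t2g^6 e_g^1.
Orbital CFSE = 6(-0.4) + 1(0.6) = -1.8Δₒ = -1.8 × 23175 = -41715 cm⁻¹.
Relative to high-spin t2g^5 e_g^2 (2 paired), the low-spin configuration has 1 additional pair, contributing +1 × 21480 = +21480 cm⁻¹.
Combining: -41715 + 21480 = -20235 cm⁻¹.

-20235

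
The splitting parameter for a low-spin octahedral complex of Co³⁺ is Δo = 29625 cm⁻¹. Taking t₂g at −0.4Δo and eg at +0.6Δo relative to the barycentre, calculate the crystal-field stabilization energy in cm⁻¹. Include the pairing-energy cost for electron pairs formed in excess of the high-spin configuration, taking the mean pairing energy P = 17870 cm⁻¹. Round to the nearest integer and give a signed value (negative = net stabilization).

Co sits in group 9; removing 3 electrons leaves Co³⁺ with 9 − 3 = 6 d electrons.
Configuration: t₂g⁶ eg⁰.
CFSE(orbital) = 6×(-0.4Δo) + 0×(0.6Δo) = -2.4Δo; with Δo = 29625 cm⁻¹ that is -71100 cm⁻¹.
Relative to high-spin t₂g⁴ eg² (1 paired), the low-spin configuration has 2 additional pairs, contributing +2 × 17870 = +35740 cm⁻¹.
Overall CFSE = -71100 + 35740 = -35360 cm⁻¹.

-35360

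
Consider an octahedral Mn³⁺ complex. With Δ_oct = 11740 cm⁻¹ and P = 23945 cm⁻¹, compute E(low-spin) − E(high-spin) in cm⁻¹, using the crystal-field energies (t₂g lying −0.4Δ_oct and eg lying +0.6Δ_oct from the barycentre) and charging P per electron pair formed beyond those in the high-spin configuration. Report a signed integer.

12205

Group 7 minus oxidation state +3 gives a d⁴ configuration for Mn³⁺.
High-spin d⁴ fills as t₂g³ eg¹ with CFSE 3(−0.4) + 1(+0.6) = -0.6Δ_oct = -7044 cm⁻¹.
Low-spin: t₂g⁴ eg⁰, orbital CFSE = -1.6Δ_oct = -18784 cm⁻¹; plus 1 excess pair × P = +23945 cm⁻¹; total 5161 cm⁻¹.
The difference is 5161 − (-7044) = 12205 cm⁻¹, so high-spin lies lower.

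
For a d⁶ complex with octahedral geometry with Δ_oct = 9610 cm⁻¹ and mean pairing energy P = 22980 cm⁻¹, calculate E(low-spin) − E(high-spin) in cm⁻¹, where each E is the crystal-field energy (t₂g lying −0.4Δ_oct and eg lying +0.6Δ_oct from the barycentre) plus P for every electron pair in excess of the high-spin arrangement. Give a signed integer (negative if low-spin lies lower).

High-spin: t₂g⁴ eg², CFSE = -0.4Δ_oct = -3844 cm⁻¹.
Low-spin: t₂g⁶ eg⁰, orbital CFSE = -2.4Δ_oct = -23064 cm⁻¹; plus 2 excess pairs × P = +45960 cm⁻¹; total 22896 cm⁻¹.
The difference is 22896 − (-3844) = 26740 cm⁻¹, so high-spin lies lower.

26740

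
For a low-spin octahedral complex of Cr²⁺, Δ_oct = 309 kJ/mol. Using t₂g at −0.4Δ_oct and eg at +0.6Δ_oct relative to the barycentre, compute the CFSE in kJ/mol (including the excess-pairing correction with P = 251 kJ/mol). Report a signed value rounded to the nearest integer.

Cr sits in group 6; removing 2 electrons leaves Cr²⁺ with 6 − 2 = 4 d electrons.
Configuration: t₂g⁴ eg⁰.
CFSE(orbital) = 4×(-0.4Δ_oct) + 0×(0.6Δ_oct) = -1.6Δ_oct; with Δ_oct = 309 kJ/mol that is -494 kJ/mol.
High-spin d⁴ would be t₂g³ eg¹ with 0 pairs; low-spin has 1, so 1 excess pair costs +1P = +251 kJ/mol.
Combining: -494 + 251 = -243 kJ/mol.

-243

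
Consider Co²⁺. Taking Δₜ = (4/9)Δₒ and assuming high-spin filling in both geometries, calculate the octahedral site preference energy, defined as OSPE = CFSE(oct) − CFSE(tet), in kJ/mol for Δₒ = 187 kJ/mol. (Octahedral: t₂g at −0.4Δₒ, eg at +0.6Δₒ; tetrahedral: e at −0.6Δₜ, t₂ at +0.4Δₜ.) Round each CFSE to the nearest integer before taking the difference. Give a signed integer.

-50

Co²⁺: group 9, so d-count = 9 − 2 = 7.
In an octahedral site d⁷ (HS) is t2g^5 e_g^2, giving CFSE(oct) = -0.8Δₒ = -150 kJ/mol.
Tetrahedral: e^4 t2^3, CFSE = 4(−0.6) + 3(+0.4) = -1.2Δₜ = -1.2 × (4/9) × 187 = -100 kJ/mol.
OSPE = CFSE(oct) − CFSE(tet) = -150 − (-100) = -50 kJ/mol.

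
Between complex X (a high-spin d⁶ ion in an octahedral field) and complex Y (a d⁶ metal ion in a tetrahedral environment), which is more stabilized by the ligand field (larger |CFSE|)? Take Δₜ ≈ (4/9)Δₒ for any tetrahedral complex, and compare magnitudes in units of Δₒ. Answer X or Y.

X

X: t2g^4 e_g^2, CFSE = -0.4Δₒ.
Y: Tetrahedral splitting is small, so the complex is high-spin; e^3 t2^3, CFSE = -0.6Δₜ ≈ -0.27Δₒ.
So X has the larger |CFSE|.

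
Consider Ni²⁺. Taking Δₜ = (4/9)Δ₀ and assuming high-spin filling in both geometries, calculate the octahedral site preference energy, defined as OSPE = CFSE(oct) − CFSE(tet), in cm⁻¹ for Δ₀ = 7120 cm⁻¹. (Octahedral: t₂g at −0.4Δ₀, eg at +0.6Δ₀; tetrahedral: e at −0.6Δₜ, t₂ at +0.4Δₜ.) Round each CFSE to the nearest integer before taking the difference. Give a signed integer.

-6012

Ni sits in group 10; removing 2 electrons leaves Ni²⁺ with 10 − 2 = 8 d electrons.
Octahedral (high-spin): t2g^6 e_g^2, CFSE = 6(−0.4) + 2(+0.6) = -1.2Δ₀ = -1.2 × 7120 = -8544 cm⁻¹.
Tetrahedral e^4 t2^4 gives -0.8Δₜ = -0.8 × (4/9) × 7120 = -2532 cm⁻¹.
OSPE = CFSE(oct) − CFSE(tet) = -8544 − (-2532) = -6012 cm⁻¹.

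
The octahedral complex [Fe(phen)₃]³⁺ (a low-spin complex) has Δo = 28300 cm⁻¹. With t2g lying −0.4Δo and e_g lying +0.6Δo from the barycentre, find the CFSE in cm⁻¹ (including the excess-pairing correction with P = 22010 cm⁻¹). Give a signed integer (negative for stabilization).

-12580

phen is neutral, so the +3 overall charge sits on Fe: oxidation state +3.
Fe is in group 8, so Fe³⁺ is d⁵ (8 − 3 = 5).
Configuration: t2g^5 e_g^0.
The orbital stabilization is -2.0Δo = -2.0 × 28300 = -56600 cm⁻¹.
Relative to high-spin t2g^3 e_g^2 (0 paired), the low-spin configuration has 2 additional pairs, contributing +2 × 22010 = +44020 cm⁻¹.
Overall CFSE = -56600 + 44020 = -12580 cm⁻¹.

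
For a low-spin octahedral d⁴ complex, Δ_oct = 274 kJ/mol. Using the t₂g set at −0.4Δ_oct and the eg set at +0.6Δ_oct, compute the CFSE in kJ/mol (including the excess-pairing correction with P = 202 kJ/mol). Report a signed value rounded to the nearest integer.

-236

The d⁴ electrons fill as t₂g⁴ eg⁰.
Orbital CFSE = 4(-0.4) + 0(0.6) = -1.6Δ_oct = -1.6 × 274 = -438 kJ/mol.
High-spin d⁴ would be t₂g³ eg¹ with 0 pairs; low-spin has 1, so 1 excess pair costs +1P = +202 kJ/mol.
Net CFSE = -438 + 202 = -236 kJ/mol.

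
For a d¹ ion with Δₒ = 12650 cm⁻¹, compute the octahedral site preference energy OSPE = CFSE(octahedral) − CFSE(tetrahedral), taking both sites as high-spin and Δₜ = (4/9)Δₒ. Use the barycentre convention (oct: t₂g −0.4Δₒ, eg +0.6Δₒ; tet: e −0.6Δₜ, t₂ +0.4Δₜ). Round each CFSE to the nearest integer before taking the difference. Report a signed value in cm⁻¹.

-1687

Octahedral (high-spin): t₂g¹ eg⁰, CFSE = 1(−0.4) + 0(+0.6) = -0.4Δₒ = -0.4 × 12650 = -5060 cm⁻¹.
In a tetrahedral site the filling is e¹ t₂⁰: CFSE(tet) = -0.6Δₜ = -0.6 × (4/9)(12650) = -3373 cm⁻¹.
OSPE = -5060 − (-3373) = -1687 cm⁻¹.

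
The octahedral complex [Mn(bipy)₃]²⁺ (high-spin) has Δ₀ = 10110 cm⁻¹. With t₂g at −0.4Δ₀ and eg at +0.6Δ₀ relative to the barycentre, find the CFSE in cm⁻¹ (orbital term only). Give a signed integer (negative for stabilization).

0

bipy is neutral, so the +2 overall charge sits on Mn: oxidation state +2.
Mn²⁺: group 7, so d-count = 7 − 2 = 5.
The d⁵ electrons fill as t₂g³ eg².
Orbital CFSE = 3(-0.4) + 2(0.6) = 0.0Δ₀ = 0.0 × 10110 = 0 cm⁻¹.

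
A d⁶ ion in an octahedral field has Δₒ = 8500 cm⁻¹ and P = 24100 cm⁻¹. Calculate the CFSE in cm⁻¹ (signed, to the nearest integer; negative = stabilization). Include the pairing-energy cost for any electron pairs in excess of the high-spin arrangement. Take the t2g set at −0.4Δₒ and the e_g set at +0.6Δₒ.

-3400

Here Δₒ < P (8500 < 24100), so the high-spin state is favoured.
Configuration: t2g^4 e_g^2.
Orbital CFSE = -0.4Δₒ = -0.4 × 8500 = -3400 cm⁻¹.
High-spin has no excess pairs, so no pairing correction applies.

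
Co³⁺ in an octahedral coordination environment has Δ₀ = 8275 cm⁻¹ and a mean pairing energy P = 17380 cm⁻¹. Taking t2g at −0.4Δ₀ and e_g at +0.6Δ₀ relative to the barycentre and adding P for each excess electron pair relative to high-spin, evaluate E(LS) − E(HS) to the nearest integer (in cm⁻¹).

Co is in group 9, so Co³⁺ is d⁶ (9 − 3 = 6).
In the high-spin limit (t2g^4 e_g^2) the orbital term is -0.4Δ₀ = -3310 cm⁻¹, with no excess pairing.
For low-spin the configuration is t2g^6 e_g^0: orbital energy -2.4 × 8275 = -19860 cm⁻¹, and 2 additional pairs relative to high-spin add 34760 cm⁻¹, giving 14900 cm⁻¹.
Thus E(LS) − E(HS) = 18210 cm⁻¹.

18210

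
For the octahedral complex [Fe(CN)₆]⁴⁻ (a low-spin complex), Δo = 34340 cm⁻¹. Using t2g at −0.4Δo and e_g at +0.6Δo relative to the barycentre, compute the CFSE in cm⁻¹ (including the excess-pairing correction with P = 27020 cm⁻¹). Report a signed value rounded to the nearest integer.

Each CN⁻ contributes -1; 6 × (-1) = -6. With overall charge -4, Fe is in the +2 oxidation state.
Fe is in group 8, so Fe²⁺ is d⁶ (8 − 2 = 6).
Electron filling gives t2g^6 e_g^0.
Orbital CFSE = 6(-0.4) + 0(0.6) = -2.4Δo = -2.4 × 34340 = -82416 cm⁻¹.
High-spin d⁶ would be t2g^4 e_g^2 with 1 pair; low-spin has 3, so 2 excess pairs cost +2P = +54040 cm⁻¹.
Overall CFSE = -82416 + 54040 = -28376 cm⁻¹.

-28376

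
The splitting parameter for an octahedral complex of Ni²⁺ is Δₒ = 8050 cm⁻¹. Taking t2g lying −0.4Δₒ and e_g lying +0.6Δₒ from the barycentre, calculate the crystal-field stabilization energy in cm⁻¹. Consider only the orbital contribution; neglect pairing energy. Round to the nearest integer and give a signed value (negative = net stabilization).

Ni²⁺: group 10, so d-count = 10 − 2 = 8.
The d⁸ electrons fill as t2g^6 e_g^2.
Orbital CFSE = 6(-0.4) + 2(0.6) = -1.2Δₒ = -1.2 × 8050 = -9660 cm⁻¹.

-9660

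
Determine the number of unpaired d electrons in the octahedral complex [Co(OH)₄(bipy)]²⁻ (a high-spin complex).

3

Ligand charges: 4×(-1) from OH⁻ and 1×(+0) from bipy sum to -4; with overall charge -2, Co is +2.
Co sits in group 9; removing 2 electrons leaves Co²⁺ with 9 − 2 = 7 d electrons.
Configuration: t2g^5 e_g^2, giving 3 unpaired electrons.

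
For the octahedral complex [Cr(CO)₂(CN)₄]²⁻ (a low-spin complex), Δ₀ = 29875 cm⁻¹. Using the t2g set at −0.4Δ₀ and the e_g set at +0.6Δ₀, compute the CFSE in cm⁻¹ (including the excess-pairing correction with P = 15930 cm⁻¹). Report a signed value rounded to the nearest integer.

Ligand charges: 2×(+0) from CO and 4×(-1) from CN⁻ sum to -4; with overall charge -2, Cr is +2.
Group 6 minus oxidation state +2 gives a d⁴ configuration for Cr²⁺.
The d⁴ electrons fill as t2g^4 e_g^0.
Orbital CFSE = 4(-0.4) + 0(0.6) = -1.6Δ₀ = -1.6 × 29875 = -47800 cm⁻¹.
Pairing penalty: 1 pair vs 0 in the high-spin reference → 1 extra × P = 15930 cm⁻¹.
Combining: -47800 + 15930 = -31870 cm⁻¹.

-31870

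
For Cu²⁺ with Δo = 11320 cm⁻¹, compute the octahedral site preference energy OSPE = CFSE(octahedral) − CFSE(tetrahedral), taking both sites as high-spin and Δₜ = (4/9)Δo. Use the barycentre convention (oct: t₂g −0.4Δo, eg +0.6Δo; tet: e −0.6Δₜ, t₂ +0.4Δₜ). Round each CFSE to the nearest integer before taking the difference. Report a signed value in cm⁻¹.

Cu²⁺: group 11, so d-count = 11 − 2 = 9.
Octahedral (high-spin): t2g^6 e_g^3, CFSE = 6(−0.4) + 3(+0.6) = -0.6Δo = -0.6 × 11320 = -6792 cm⁻¹.
Tetrahedral: e^4 t2^5, CFSE = 4(−0.6) + 5(+0.4) = -0.4Δₜ = -0.4 × (4/9) × 11320 = -2012 cm⁻¹.
Subtracting, OSPE = -6792 − (-2012) = -4780 cm⁻¹.

-4780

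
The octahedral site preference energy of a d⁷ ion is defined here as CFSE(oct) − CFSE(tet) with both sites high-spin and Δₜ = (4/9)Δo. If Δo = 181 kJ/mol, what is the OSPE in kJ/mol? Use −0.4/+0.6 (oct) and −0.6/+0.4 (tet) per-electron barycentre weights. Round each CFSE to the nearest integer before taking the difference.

-48

Octahedral (high-spin): t₂g⁵ eg², CFSE = 5(−0.4) + 2(+0.6) = -0.8Δo = -0.8 × 181 = -145 kJ/mol.
Tetrahedral e⁴ t₂³ gives -1.2Δₜ = -1.2 × (4/9) × 181 = -97 kJ/mol.
OSPE = CFSE(oct) − CFSE(tet) = -145 − (-97) = -48 kJ/mol.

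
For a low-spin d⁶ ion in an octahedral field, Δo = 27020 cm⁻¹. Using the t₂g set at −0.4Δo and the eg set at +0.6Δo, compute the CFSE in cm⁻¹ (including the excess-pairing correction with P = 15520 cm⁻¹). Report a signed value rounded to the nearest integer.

Configuration: t₂g⁶ eg⁰.
CFSE(orbital) = 6×(-0.4Δo) + 0×(0.6Δo) = -2.4Δo; with Δo = 27020 cm⁻¹ that is -64848 cm⁻¹.
Pairing penalty: 3 pairs vs 1 in the high-spin reference → 2 extra × P = 31040 cm⁻¹.
Overall CFSE = -64848 + 31040 = -33808 cm⁻¹.

-33808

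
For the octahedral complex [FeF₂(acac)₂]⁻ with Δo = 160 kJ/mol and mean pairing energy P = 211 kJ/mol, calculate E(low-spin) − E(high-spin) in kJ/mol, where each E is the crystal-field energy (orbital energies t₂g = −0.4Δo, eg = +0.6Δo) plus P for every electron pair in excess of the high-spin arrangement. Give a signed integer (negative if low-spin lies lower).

102

Ligand charges: 2×(-1) from F⁻ and 2×(-1) from acac⁻ sum to -4; with overall charge -1, Fe is +3.
Fe sits in group 8; removing 3 electrons leaves Fe³⁺ with 8 − 3 = 5 d electrons.
In the high-spin limit (t₂g³ eg²) the orbital term is 0.0Δo = 0 kJ/mol, with no excess pairing.
Low-spin t₂g⁵ eg⁰ gives -2.0Δo = -320 kJ/mol, but forming 2 extra pairs costs 2P = 422 kJ/mol, so E(LS) = -320 + 422 = 102 kJ/mol.
Thus E(LS) − E(HS) = 102 kJ/mol.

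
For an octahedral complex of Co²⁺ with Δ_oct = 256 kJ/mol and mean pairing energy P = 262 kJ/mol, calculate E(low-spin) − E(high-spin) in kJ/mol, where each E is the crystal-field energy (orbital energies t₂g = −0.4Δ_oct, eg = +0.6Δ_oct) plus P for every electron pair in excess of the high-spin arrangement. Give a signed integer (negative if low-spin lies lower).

Group 9 minus oxidation state +2 gives a d⁷ configuration for Co²⁺.
High-spin d⁷ fills as t₂g⁵ eg² with CFSE 5(−0.4) + 2(+0.6) = -0.8Δ_oct = -205 kJ/mol.
Low-spin t₂g⁶ eg¹ gives -1.8Δ_oct = -461 kJ/mol, but forming 1 extra pair costs 1P = 262 kJ/mol, so E(LS) = -461 + 262 = -199 kJ/mol.
The difference is -199 − (-205) = 6 kJ/mol, so high-spin lies lower.

6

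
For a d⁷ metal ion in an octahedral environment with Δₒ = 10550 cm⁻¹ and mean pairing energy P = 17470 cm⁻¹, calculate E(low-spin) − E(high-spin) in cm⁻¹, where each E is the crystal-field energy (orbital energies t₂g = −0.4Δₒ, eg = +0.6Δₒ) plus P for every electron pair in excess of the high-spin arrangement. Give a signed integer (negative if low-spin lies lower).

In the high-spin limit (t₂g⁵ eg²) the orbital term is -0.8Δₒ = -8440 cm⁻¹, with no excess pairing.
Low-spin t₂g⁶ eg¹ gives -1.8Δₒ = -18990 cm⁻¹, but forming 1 extra pair costs 1P = 17470 cm⁻¹, so E(LS) = -18990 + 17470 = -1520 cm⁻¹.
E(LS) − E(HS) = -1520 − (-8440) = 6920 cm⁻¹.

6920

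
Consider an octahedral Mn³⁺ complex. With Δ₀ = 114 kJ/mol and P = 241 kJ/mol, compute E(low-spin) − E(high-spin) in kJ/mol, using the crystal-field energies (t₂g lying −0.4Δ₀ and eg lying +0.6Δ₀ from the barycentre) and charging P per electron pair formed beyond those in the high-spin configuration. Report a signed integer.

127

Group 7 minus oxidation state +3 gives a d⁴ configuration for Mn³⁺.
High-spin d⁴ fills as t₂g³ eg¹ with CFSE 3(−0.4) + 1(+0.6) = -0.6Δ₀ = -68 kJ/mol.
For low-spin the configuration is t₂g⁴ eg⁰: orbital energy -1.6 × 114 = -182 kJ/mol, and 1 additional pair relative to high-spin adds 241 kJ/mol, giving 59 kJ/mol.
E(LS) − E(HS) = 59 − (-68) = 127 kJ/mol.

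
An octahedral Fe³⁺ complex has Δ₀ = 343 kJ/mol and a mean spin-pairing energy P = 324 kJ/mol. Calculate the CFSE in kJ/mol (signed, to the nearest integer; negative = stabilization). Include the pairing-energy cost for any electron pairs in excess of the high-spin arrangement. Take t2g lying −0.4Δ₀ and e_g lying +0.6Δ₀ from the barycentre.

Fe is in group 8, so Fe³⁺ is d⁵ (8 − 3 = 5).
With Δ₀ > P the complex is low-spin.
Configuration: t2g^5 e_g^0.
Orbital CFSE = -2.0Δ₀ = -2.0 × 343 = -686 kJ/mol.
Excess pairs vs high-spin: 2 − 0 = 2; pairing cost = +648 kJ/mol.
Net CFSE = -686 + 648 = -38 kJ/mol.

-38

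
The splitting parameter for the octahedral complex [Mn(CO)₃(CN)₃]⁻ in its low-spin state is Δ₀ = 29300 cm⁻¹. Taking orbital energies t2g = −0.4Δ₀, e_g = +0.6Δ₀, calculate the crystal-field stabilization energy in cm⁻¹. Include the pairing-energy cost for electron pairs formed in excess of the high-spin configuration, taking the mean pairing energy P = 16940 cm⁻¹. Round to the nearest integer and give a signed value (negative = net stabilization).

-24720

Ligand charges: 3×(+0) from CO and 3×(-1) from CN⁻ sum to -3; with overall charge -1, Mn is +2.
Mn is in group 7, so Mn²⁺ is d⁵ (7 − 2 = 5).
Electron filling gives t2g^5 e_g^0.
CFSE(orbital) = 5×(-0.4Δ₀) + 0×(0.6Δ₀) = -2.0Δ₀; with Δ₀ = 29300 cm⁻¹ that is -58600 cm⁻¹.
High-spin d⁵ would be t2g^3 e_g^2 with 0 pairs; low-spin has 2, so 2 excess pairs cost +2P = +33880 cm⁻¹.
Overall CFSE = -58600 + 33880 = -24720 cm⁻¹.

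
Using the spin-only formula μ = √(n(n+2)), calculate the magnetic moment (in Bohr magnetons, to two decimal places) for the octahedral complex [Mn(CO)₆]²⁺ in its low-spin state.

CO is neutral, so the +2 overall charge sits on Mn: oxidation state +2.
Group 7 minus oxidation state +2 gives a d⁵ configuration for Mn²⁺.
Configuration: t₂g⁵ eg⁰ → 1 unpaired electron.
μ(spin-only) = √[1(1+2)] = √3 ≈ 1.73 Bohr magnetons.

1.73 Bohr magnetons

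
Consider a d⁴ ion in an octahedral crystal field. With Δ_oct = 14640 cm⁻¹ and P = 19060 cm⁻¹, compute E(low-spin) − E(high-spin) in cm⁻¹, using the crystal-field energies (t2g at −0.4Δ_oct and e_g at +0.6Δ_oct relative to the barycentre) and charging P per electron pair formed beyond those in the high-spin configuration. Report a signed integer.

High-spin: t2g^3 e_g^1, CFSE = -0.6Δ_oct = -8784 cm⁻¹.
For low-spin the configuration is t2g^4 e_g^0: orbital energy -1.6 × 14640 = -23424 cm⁻¹, and 1 additional pair relative to high-spin adds 19060 cm⁻¹, giving -4364 cm⁻¹.
E(LS) − E(HS) = -4364 − (-8784) = 4420 cm⁻¹.

4420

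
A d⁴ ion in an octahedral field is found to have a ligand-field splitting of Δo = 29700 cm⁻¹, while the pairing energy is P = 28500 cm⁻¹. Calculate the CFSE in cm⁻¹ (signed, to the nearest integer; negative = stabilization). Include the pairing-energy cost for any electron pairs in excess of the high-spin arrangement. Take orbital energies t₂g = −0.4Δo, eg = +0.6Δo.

Δo > P, so pairing is preferred: the ground state is low-spin.
That gives t₂g⁴ eg⁰.
Orbital CFSE = -1.6Δo = -1.6 × 29700 = -47520 cm⁻¹.
Excess pairs vs high-spin: 1 − 0 = 1; pairing cost = +28500 cm⁻¹.
Net CFSE = -47520 + 28500 = -19020 cm⁻¹.

-19020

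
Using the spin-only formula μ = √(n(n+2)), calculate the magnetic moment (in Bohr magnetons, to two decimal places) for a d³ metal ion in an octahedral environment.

For octahedral d³ the high- and low-spin configurations coincide.
Configuration: t2g^3 e_g^0 → 3 unpaired electrons.
μ(spin-only) = √[3(3+2)] = √15 ≈ 3.87 Bohr magnetons.

3.87 Bohr magnetons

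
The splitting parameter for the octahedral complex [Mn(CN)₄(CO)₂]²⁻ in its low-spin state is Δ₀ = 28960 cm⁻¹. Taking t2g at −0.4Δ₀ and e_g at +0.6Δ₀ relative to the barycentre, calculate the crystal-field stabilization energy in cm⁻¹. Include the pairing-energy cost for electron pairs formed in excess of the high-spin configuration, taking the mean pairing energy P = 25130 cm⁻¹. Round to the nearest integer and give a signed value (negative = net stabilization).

-7660

Ligand charges: 4×(-1) from CN⁻ and 2×(+0) from CO sum to -4; with overall charge -2, Mn is +2.
Group 7 minus oxidation state +2 gives a d⁵ configuration for Mn²⁺.
Electron filling gives t2g^5 e_g^0.
CFSE(orbital) = 5×(-0.4Δ₀) + 0×(0.6Δ₀) = -2.0Δ₀; with Δ₀ = 28960 cm⁻¹ that is -57920 cm⁻¹.
Pairing penalty: 2 pairs vs 0 in the high-spin reference → 2 extra × P = 50260 cm⁻¹.
Combining: -57920 + 50260 = -7660 cm⁻¹.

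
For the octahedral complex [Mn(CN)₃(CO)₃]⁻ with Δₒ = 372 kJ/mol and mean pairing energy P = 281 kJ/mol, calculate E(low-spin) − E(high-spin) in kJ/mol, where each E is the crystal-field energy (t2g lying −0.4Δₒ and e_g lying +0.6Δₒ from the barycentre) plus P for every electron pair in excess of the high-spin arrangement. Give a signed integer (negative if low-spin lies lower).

-182

Ligand charges: 3×(-1) from CN⁻ and 3×(+0) from CO sum to -3; with overall charge -1, Mn is +2.
Mn is in group 7, so Mn²⁺ is d⁵ (7 − 2 = 5).
High-spin d⁵ fills as t2g^3 e_g^2 with CFSE 3(−0.4) + 2(+0.6) = 0.0Δₒ = 0 kJ/mol.
For low-spin the configuration is t2g^5 e_g^0: orbital energy -2.0 × 372 = -744 kJ/mol, and 2 additional pairs relative to high-spin add 562 kJ/mol, giving -182 kJ/mol.
Thus E(LS) − E(HS) = -182 kJ/mol.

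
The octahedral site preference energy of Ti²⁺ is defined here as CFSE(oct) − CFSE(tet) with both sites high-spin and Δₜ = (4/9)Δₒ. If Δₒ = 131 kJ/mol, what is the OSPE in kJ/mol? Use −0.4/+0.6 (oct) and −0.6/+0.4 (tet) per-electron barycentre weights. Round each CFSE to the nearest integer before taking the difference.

Ti is in group 4, so Ti²⁺ is d² (4 − 2 = 2).
Octahedral (high-spin): t₂g² eg⁰, CFSE = 2(−0.4) + 0(+0.6) = -0.8Δₒ = -0.8 × 131 = -105 kJ/mol.
Tetrahedral e² t₂⁰ gives -1.2Δₜ = -1.2 × (4/9) × 131 = -70 kJ/mol.
OSPE = CFSE(oct) − CFSE(tet) = -105 − (-70) = -35 kJ/mol.

-35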